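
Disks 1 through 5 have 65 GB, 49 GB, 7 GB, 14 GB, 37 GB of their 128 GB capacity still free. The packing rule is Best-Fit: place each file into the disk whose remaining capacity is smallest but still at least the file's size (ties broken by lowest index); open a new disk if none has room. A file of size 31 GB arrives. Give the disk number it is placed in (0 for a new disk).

5

Disks with room: disk 1 (65 GB), disk 2 (49 GB), disk 5 (37 GB).
Tightest fit is disk 5 with 37 GB free.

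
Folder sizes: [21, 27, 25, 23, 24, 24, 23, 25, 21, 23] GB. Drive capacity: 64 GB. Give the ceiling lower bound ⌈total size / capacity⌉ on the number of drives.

4

Total size = 21 + 27 + 25 + 23 + 24 + 24 + 23 + 25 + 21 + 23 = 236 GB.
⌈236 / 64⌉ = 4.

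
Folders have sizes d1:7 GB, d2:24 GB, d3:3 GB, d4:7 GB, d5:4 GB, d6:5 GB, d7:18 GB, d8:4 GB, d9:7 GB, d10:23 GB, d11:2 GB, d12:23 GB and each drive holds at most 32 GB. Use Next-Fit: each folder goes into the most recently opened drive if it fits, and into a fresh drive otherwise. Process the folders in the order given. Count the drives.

5

drive 1: place d1 (7 GB), 25 GB left
drive 1: place d2 (24 GB), 1 GB left
drive 2: place d3 (3 GB), 29 GB left
drive 2: place d4 (7 GB), 22 GB left
drive 2: place d5 (4 GB), 18 GB left
drive 2: place d6 (5 GB), 13 GB left
drive 3: place d7 (18 GB), 14 GB left
drive 3: place d8 (4 GB), 10 GB left
drive 3: place d9 (7 GB), 3 GB left
drive 4: place d10 (23 GB), 9 GB left
drive 4: place d11 (2 GB), 7 GB left
drive 5: place d12 (23 GB), 9 GB left
Final drives: [7,24] [3,7,4,5] [18,4,7] [23,2] [23].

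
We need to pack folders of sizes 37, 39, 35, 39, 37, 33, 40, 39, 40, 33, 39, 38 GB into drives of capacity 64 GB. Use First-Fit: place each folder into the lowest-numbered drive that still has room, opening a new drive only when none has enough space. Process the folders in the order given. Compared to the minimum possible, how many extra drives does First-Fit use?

First-Fit: [37] [39] [35] [39] [37] [33] [40] [39] [40] [33] [39] [38] → 12 drives.
12 folders exceed 32 GB (half the capacity), and no two of those can share a drive, so at least 12 drives are needed.
So 12 is already optimal.

0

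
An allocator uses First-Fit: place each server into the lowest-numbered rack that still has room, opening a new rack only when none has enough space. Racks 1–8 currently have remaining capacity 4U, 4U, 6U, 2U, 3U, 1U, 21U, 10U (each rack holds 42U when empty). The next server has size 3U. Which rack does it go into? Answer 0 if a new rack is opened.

Racks with room: rack 1 (4U), rack 2 (4U), rack 3 (6U), rack 5 (3U), rack 7 (21U), rack 8 (10U).
The first with room is rack 1.

1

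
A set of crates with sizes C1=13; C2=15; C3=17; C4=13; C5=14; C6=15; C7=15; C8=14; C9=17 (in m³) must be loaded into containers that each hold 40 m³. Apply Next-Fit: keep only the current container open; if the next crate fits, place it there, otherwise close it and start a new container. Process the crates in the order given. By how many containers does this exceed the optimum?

Next-Fit: [13,15] [17,13] [14,15] [15,14] [17] → 5 containers.
Total size 133 m³; any packing needs at least ⌈133/40⌉ = 4 containers.
An optimal packing achieves that bound: [17,17] [15,15] [15,14] [14,13,13] → 4 containers.
Excess: 5 − 4 = 1.

1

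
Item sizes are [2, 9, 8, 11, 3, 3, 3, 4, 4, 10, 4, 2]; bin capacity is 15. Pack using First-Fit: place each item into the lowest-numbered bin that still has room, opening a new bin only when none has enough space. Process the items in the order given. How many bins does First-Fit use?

bin 1: place 2, 13 left
bin 1: place 9, 4 left
bin 2: place 8, 7 left
bin 3: place 11, 4 left
bin 1: place 3, 1 left
bin 2: place 3, 4 left
bin 2: place 3, 1 left
bin 3: place 4, 0 left
bin 4: place 4, 11 left
bin 4: place 10, 1 left
bin 5: place 4, 11 left
bin 5: place 2, 9 left
Final bins: [2,9,3] [8,3,3] [11,4] [4,10] [4,2].

5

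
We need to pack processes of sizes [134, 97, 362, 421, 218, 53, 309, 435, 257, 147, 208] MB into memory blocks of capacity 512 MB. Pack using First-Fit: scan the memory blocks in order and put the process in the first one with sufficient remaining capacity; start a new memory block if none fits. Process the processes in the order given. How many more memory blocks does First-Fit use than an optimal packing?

0

First-Fit: [134,97,218,53] [362,147] [421] [309] [435] [257,208] → 6 memory blocks.
Total size 2641 MB; any packing needs at least ⌈2641/512⌉ = 6 memory blocks.
So 6 is already optimal.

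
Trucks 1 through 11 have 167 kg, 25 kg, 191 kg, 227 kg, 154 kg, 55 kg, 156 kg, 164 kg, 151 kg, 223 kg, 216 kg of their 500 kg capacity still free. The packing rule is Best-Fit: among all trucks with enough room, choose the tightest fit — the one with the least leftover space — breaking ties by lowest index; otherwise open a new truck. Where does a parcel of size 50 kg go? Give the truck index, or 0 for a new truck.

Trucks with room: truck 1 (167 kg), truck 3 (191 kg), truck 4 (227 kg), truck 5 (154 kg), truck 6 (55 kg), truck 7 (156 kg), truck 8 (164 kg), truck 9 (151 kg), truck 10 (223 kg), truck 11 (216 kg).
Tightest fit is truck 6 with 55 kg free.

6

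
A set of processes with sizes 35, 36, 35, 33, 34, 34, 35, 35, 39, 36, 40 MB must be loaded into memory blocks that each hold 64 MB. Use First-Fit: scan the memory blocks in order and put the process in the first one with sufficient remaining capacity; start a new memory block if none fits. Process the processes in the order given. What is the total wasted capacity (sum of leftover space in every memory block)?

312

35 MB → memory block 1 (remaining 29 MB)
36 MB → memory block 2 (remaining 28 MB)
35 MB → memory block 3 (remaining 29 MB)
33 MB → memory block 4 (remaining 31 MB)
34 MB → memory block 5 (remaining 30 MB)
34 MB → memory block 6 (remaining 30 MB)
35 MB → memory block 7 (remaining 29 MB)
35 MB → memory block 8 (remaining 29 MB)
39 MB → memory block 9 (remaining 25 MB)
36 MB → memory block 10 (remaining 28 MB)
40 MB → memory block 11 (remaining 24 MB)
11 memory blocks × 64 MB = 704 MB; used 392 MB; unused 312 MB.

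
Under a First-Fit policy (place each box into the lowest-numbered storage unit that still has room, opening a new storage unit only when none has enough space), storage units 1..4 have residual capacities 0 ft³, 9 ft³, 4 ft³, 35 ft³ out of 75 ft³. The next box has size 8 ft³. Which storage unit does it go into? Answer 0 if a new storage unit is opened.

Storage units with room: storage unit 2 (9 ft³), storage unit 4 (35 ft³).
The first with room is storage unit 2.

2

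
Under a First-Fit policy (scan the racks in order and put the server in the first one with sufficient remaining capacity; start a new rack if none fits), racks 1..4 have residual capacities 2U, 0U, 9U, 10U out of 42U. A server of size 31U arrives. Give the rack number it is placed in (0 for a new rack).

No rack has ≥ 31U free, so a new rack is opened.

0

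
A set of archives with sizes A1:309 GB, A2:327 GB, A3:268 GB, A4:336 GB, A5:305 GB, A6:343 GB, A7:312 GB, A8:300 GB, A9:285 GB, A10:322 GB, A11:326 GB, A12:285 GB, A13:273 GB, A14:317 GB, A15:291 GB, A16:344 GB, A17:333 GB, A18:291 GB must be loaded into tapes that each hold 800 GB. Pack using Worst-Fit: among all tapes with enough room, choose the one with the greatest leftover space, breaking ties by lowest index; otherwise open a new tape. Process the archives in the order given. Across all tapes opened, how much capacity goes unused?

1633

Put A1 (309 GB) in tape 1; 491 GB remain.
Put A2 (327 GB) in tape 1; 164 GB remain.
Put A3 (268 GB) in tape 2; 532 GB remain.
Put A4 (336 GB) in tape 2; 196 GB remain.
Put A5 (305 GB) in tape 3; 495 GB remain.
Put A6 (343 GB) in tape 3; 152 GB remain.
Put A7 (312 GB) in tape 4; 488 GB remain.
Put A8 (300 GB) in tape 4; 188 GB remain.
Put A9 (285 GB) in tape 5; 515 GB remain.
Put A10 (322 GB) in tape 5; 193 GB remain.
Put A11 (326 GB) in tape 6; 474 GB remain.
Put A12 (285 GB) in tape 6; 189 GB remain.
Put A13 (273 GB) in tape 7; 527 GB remain.
Put A14 (317 GB) in tape 7; 210 GB remain.
Put A15 (291 GB) in tape 8; 509 GB remain.
Put A16 (344 GB) in tape 8; 165 GB remain.
Put A17 (333 GB) in tape 9; 467 GB remain.
Put A18 (291 GB) in tape 9; 176 GB remain.
9 tapes × 800 GB = 7200 GB; used 5567 GB; unused 1633 GB.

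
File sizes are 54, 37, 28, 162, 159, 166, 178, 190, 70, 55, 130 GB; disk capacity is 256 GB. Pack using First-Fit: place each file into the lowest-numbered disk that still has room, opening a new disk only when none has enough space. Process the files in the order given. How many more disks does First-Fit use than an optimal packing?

First-Fit: [54,37,28,70,55] [162] [159] [166] [178] [190] [130] → 7 disks.
6 files exceed 128 GB (half the capacity), and no two of those can share a disk, so at least 6 disks are needed.
An optimal packing achieves that bound: [190,55] [178,70] [166,54,28] [162,37] [159] [130] → 6 disks.
Excess: 7 − 6 = 1.

1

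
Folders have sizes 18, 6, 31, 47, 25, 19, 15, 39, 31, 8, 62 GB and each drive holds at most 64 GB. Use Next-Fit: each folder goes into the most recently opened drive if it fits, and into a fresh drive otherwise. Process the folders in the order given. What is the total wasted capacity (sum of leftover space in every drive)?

drive 1: place 18 GB, 46 GB left
drive 1: place 6 GB, 40 GB left
drive 1: place 31 GB, 9 GB left
drive 2: place 47 GB, 17 GB left
drive 3: place 25 GB, 39 GB left
drive 3: place 19 GB, 20 GB left
drive 3: place 15 GB, 5 GB left
drive 4: place 39 GB, 25 GB left
drive 5: place 31 GB, 33 GB left
drive 5: place 8 GB, 25 GB left
drive 6: place 62 GB, 2 GB left
6 drives × 64 GB = 384 GB; used 301 GB; unused 83 GB.

83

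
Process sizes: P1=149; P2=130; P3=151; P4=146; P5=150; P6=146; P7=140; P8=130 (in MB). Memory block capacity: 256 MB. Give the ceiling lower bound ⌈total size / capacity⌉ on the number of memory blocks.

5 memory blocks

Total size = 149 + 130 + 151 + 146 + 150 + 146 + 140 + 130 = 1142 MB.
⌈1142 / 256⌉ = 5.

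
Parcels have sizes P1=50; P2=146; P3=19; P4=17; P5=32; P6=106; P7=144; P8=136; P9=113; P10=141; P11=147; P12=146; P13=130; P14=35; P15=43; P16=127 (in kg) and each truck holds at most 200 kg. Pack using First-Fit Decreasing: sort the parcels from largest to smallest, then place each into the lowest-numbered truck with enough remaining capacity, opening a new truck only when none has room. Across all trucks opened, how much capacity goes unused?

Sorted descending: 147, 146, 146, 144, 141, 136, 130, 127, 113, 106, 50, 43, 35, 32, 19, 17.
truck 1: place 147 kg, 53 kg left
truck 2: place 146 kg, 54 kg left
truck 3: place 146 kg, 54 kg left
truck 4: place 144 kg, 56 kg left
truck 5: place 141 kg, 59 kg left
truck 6: place 136 kg, 64 kg left
truck 7: place 130 kg, 70 kg left
truck 8: place 127 kg, 73 kg left
truck 9: place 113 kg, 87 kg left
truck 10: place 106 kg, 94 kg left
truck 1: place 50 kg, 3 kg left
truck 2: place 43 kg, 11 kg left
truck 3: place 35 kg, 19 kg left
truck 4: place 32 kg, 24 kg left
truck 3: place 19 kg, 0 kg left
truck 4: place 17 kg, 7 kg left
10 trucks × 200 kg = 2000 kg; used 1532 kg; unused 468 kg.

468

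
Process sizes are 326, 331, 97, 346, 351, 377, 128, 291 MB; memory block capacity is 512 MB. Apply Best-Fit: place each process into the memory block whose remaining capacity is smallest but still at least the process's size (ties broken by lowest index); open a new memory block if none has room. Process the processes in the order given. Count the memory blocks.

6

Put 326 MB in memory block 1; 186 MB remain.
Put 331 MB in memory block 2; 181 MB remain.
Put 97 MB in memory block 2; 84 MB remain.
Put 346 MB in memory block 3; 166 MB remain.
Put 351 MB in memory block 4; 161 MB remain.
Put 377 MB in memory block 5; 135 MB remain.
Put 128 MB in memory block 5; 7 MB remain.
Put 291 MB in memory block 6; 221 MB remain.
Final memory blocks: [326] [331,97] [346] [351] [377,128] [291].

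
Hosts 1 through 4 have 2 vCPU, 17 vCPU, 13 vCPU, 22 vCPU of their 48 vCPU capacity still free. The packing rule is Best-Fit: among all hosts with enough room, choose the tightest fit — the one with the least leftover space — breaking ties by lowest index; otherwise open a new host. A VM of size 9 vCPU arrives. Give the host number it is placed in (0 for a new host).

3

Hosts with room: host 2 (17 vCPU), host 3 (13 vCPU), host 4 (22 vCPU).
Tightest fit is host 3 with 13 vCPU free.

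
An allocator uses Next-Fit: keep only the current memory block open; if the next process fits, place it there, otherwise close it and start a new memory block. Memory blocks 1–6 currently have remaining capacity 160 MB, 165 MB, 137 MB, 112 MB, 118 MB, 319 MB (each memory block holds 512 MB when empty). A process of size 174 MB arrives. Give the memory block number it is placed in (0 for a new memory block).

6

Next-Fit only looks at memory block 6, which has 319 MB free.
174 MB fits there.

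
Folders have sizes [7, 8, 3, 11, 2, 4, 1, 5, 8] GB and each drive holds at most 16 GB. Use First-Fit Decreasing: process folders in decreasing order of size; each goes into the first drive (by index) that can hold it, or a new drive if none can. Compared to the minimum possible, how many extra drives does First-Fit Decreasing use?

First-Fit Decreasing: [11,5] [8,8] [7,4,3,2] [1] → 4 drives.
Total size 49 GB; any packing needs at least ⌈49/16⌉ = 4 drives.
So 4 is already optimal.

0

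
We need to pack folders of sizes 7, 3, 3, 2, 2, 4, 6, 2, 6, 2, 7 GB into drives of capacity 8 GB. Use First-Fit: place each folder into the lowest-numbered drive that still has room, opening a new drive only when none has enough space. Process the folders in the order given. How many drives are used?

7 GB → drive 1 (remaining 1 GB)
3 GB → drive 2 (remaining 5 GB)
3 GB → drive 2 (remaining 2 GB)
2 GB → drive 2 (remaining 0 GB)
2 GB → drive 3 (remaining 6 GB)
4 GB → drive 3 (remaining 2 GB)
6 GB → drive 4 (remaining 2 GB)
2 GB → drive 3 (remaining 0 GB)
6 GB → drive 5 (remaining 2 GB)
2 GB → drive 4 (remaining 0 GB)
7 GB → drive 6 (remaining 1 GB)

6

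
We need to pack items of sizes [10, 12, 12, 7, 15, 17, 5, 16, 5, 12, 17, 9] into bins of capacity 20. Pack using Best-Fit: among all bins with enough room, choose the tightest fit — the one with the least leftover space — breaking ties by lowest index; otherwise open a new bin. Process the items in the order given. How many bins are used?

8

bin 1: place 10, 10 left
bin 2: place 12, 8 left
bin 3: place 12, 8 left
bin 2: place 7, 1 left
bin 4: place 15, 5 left
bin 5: place 17, 3 left
bin 4: place 5, 0 left
bin 6: place 16, 4 left
bin 3: place 5, 3 left
bin 7: place 12, 8 left
bin 8: place 17, 3 left
bin 1: place 9, 1 left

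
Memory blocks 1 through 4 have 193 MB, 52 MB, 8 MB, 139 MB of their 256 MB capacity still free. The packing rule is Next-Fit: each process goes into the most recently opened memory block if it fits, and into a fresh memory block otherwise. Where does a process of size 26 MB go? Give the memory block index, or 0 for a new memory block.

Next-Fit only looks at memory block 4, which has 139 MB free.
26 MB fits there.

4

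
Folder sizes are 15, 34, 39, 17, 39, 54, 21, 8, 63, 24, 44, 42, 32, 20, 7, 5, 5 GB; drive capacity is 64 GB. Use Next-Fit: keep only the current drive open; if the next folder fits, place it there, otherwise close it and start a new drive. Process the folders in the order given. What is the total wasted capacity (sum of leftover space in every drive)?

15 GB → drive 1 (remaining 49 GB)
34 GB → drive 1 (remaining 15 GB)
39 GB → drive 2 (remaining 25 GB)
17 GB → drive 2 (remaining 8 GB)
39 GB → drive 3 (remaining 25 GB)
54 GB → drive 4 (remaining 10 GB)
21 GB → drive 5 (remaining 43 GB)
8 GB → drive 5 (remaining 35 GB)
63 GB → drive 6 (remaining 1 GB)
24 GB → drive 7 (remaining 40 GB)
44 GB → drive 8 (remaining 20 GB)
42 GB → drive 9 (remaining 22 GB)
32 GB → drive 10 (remaining 32 GB)
20 GB → drive 10 (remaining 12 GB)
7 GB → drive 10 (remaining 5 GB)
5 GB → drive 10 (remaining 0 GB)
5 GB → drive 11 (remaining 59 GB)
11 drives × 64 GB = 704 GB; used 469 GB; unused 235 GB.

235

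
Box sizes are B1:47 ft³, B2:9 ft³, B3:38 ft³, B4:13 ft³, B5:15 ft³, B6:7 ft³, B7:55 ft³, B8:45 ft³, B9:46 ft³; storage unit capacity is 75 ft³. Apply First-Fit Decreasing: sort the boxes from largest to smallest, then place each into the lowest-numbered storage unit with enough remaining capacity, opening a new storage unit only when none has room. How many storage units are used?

Sorted descending: 55, 47, 46, 45, 38, 15, 13, 9, 7.
Put 55 ft³ in storage unit 1; 20 ft³ remain.
Put 47 ft³ in storage unit 2; 28 ft³ remain.
Put 46 ft³ in storage unit 3; 29 ft³ remain.
Put 45 ft³ in storage unit 4; 30 ft³ remain.
Put 38 ft³ in storage unit 5; 37 ft³ remain.
Put 15 ft³ in storage unit 1; 5 ft³ remain.
Put 13 ft³ in storage unit 2; 15 ft³ remain.
Put 9 ft³ in storage unit 2; 6 ft³ remain.
Put 7 ft³ in storage unit 3; 22 ft³ remain.

5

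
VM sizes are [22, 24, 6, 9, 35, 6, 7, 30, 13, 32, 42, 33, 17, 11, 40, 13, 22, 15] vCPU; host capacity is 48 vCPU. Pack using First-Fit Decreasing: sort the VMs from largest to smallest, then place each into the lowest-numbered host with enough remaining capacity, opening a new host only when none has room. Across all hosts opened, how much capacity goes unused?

Sorted descending: 42, 40, 35, 33, 32, 30, 24, 22, 22, 17, 15, 13, 13, 11, 9, 7, 6, 6.
host 1: place 42 vCPU, 6 vCPU left
host 2: place 40 vCPU, 8 vCPU left
host 3: place 35 vCPU, 13 vCPU left
host 4: place 33 vCPU, 15 vCPU left
host 5: place 32 vCPU, 16 vCPU left
host 6: place 30 vCPU, 18 vCPU left
host 7: place 24 vCPU, 24 vCPU left
host 7: place 22 vCPU, 2 vCPU left
host 8: place 22 vCPU, 26 vCPU left
host 6: place 17 vCPU, 1 vCPU left
host 4: place 15 vCPU, 0 vCPU left
host 3: place 13 vCPU, 0 vCPU left
host 5: place 13 vCPU, 3 vCPU left
host 8: place 11 vCPU, 15 vCPU left
host 8: place 9 vCPU, 6 vCPU left
host 2: place 7 vCPU, 1 vCPU left
host 1: place 6 vCPU, 0 vCPU left
host 8: place 6 vCPU, 0 vCPU left
8 hosts × 48 vCPU = 384 vCPU; used 377 vCPU; unused 7 vCPU.

7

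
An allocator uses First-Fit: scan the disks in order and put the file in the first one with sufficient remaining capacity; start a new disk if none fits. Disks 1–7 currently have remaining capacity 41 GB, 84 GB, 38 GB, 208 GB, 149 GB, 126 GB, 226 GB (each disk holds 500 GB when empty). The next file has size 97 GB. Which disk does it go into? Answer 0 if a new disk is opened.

Disks with room: disk 4 (208 GB), disk 5 (149 GB), disk 6 (126 GB), disk 7 (226 GB).
The first with room is disk 4.

4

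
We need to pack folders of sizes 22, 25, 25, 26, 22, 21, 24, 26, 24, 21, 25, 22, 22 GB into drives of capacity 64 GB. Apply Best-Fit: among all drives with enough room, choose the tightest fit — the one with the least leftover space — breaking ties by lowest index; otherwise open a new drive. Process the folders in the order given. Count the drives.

22 GB → drive 1 (remaining 42 GB)
25 GB → drive 1 (remaining 17 GB)
25 GB → drive 2 (remaining 39 GB)
26 GB → drive 2 (remaining 13 GB)
22 GB → drive 3 (remaining 42 GB)
21 GB → drive 3 (remaining 21 GB)
24 GB → drive 4 (remaining 40 GB)
26 GB → drive 4 (remaining 14 GB)
24 GB → drive 5 (remaining 40 GB)
21 GB → drive 3 (remaining 0 GB)
25 GB → drive 5 (remaining 15 GB)
22 GB → drive 6 (remaining 42 GB)
22 GB → drive 6 (remaining 20 GB)
Final drives: [22,25] [25,26] [22,21,21] [24,26] [24,25] [22,22].

6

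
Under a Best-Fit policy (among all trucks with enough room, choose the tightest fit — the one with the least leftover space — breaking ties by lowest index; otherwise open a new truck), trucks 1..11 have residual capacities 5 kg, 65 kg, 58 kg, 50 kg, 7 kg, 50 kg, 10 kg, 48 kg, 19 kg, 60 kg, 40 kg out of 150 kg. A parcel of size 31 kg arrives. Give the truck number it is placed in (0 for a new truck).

Trucks with room: truck 2 (65 kg), truck 3 (58 kg), truck 4 (50 kg), truck 6 (50 kg), truck 8 (48 kg), truck 10 (60 kg), truck 11 (40 kg).
Tightest fit is truck 11 with 40 kg free.

11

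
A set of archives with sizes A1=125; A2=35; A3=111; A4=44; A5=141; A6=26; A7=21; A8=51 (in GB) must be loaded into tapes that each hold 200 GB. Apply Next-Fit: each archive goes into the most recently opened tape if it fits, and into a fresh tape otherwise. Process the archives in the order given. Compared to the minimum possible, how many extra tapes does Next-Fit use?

1

Next-Fit: [125,35] [111,44] [141,26,21] [51] → 4 tapes.
Total size 554 GB; any packing needs at least ⌈554/200⌉ = 3 tapes.
An optimal packing achieves that bound: [141,51] [125,44,26] [111,35,21] → 3 tapes.
Excess: 4 − 3 = 1.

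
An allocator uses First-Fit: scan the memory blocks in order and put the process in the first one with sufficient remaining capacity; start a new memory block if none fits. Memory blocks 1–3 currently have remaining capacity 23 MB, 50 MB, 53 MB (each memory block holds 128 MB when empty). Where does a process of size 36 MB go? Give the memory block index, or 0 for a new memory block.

2

Memory blocks with room: memory block 2 (50 MB), memory block 3 (53 MB).
The first with room is memory block 2.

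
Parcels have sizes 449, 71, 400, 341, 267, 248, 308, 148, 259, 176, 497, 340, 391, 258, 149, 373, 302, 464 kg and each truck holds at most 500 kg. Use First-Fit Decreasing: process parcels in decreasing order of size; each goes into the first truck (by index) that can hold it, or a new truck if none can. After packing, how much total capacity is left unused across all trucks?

1559

Sorted descending: 497, 464, 449, 400, 391, 373, 341, 340, 308, 302, 267, 259, 258, 248, 176, 149, 148, 71.
Put 497 kg in truck 1; 3 kg remain.
Put 464 kg in truck 2; 36 kg remain.
Put 449 kg in truck 3; 51 kg remain.
Put 400 kg in truck 4; 100 kg remain.
Put 391 kg in truck 5; 109 kg remain.
Put 373 kg in truck 6; 127 kg remain.
Put 341 kg in truck 7; 159 kg remain.
Put 340 kg in truck 8; 160 kg remain.
Put 308 kg in truck 9; 192 kg remain.
Put 302 kg in truck 10; 198 kg remain.
Put 267 kg in truck 11; 233 kg remain.
Put 259 kg in truck 12; 241 kg remain.
Put 258 kg in truck 13; 242 kg remain.
Put 248 kg in truck 14; 252 kg remain.
Put 176 kg in truck 9; 16 kg remain.
Put 149 kg in truck 7; 10 kg remain.
Put 148 kg in truck 8; 12 kg remain.
Put 71 kg in truck 4; 29 kg remain.
14 trucks × 500 kg = 7000 kg; used 5441 kg; unused 1559 kg.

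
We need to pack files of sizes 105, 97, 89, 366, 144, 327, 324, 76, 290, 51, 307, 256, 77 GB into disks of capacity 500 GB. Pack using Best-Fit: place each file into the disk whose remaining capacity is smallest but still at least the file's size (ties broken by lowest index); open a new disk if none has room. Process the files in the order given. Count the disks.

Put 105 GB in disk 1; 395 GB remain.
Put 97 GB in disk 1; 298 GB remain.
Put 89 GB in disk 1; 209 GB remain.
Put 366 GB in disk 2; 134 GB remain.
Put 144 GB in disk 1; 65 GB remain.
Put 327 GB in disk 3; 173 GB remain.
Put 324 GB in disk 4; 176 GB remain.
Put 76 GB in disk 2; 58 GB remain.
Put 290 GB in disk 5; 210 GB remain.
Put 51 GB in disk 2; 7 GB remain.
Put 307 GB in disk 6; 193 GB remain.
Put 256 GB in disk 7; 244 GB remain.
Put 77 GB in disk 3; 96 GB remain.

7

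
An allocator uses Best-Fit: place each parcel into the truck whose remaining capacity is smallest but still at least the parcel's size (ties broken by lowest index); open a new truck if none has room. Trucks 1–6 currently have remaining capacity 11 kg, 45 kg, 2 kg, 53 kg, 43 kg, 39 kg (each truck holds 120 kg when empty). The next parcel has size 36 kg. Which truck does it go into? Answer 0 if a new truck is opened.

Trucks with room: truck 2 (45 kg), truck 4 (53 kg), truck 5 (43 kg), truck 6 (39 kg).
Tightest fit is truck 6 with 39 kg free.

6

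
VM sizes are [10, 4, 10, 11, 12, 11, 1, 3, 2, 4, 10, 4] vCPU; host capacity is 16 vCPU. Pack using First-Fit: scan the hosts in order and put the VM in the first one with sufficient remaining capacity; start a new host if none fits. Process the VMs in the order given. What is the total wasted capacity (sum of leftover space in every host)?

14

Put 10 vCPU in host 1; 6 vCPU remain.
Put 4 vCPU in host 1; 2 vCPU remain.
Put 10 vCPU in host 2; 6 vCPU remain.
Put 11 vCPU in host 3; 5 vCPU remain.
Put 12 vCPU in host 4; 4 vCPU remain.
Put 11 vCPU in host 5; 5 vCPU remain.
Put 1 vCPU in host 1; 1 vCPU remain.
Put 3 vCPU in host 2; 3 vCPU remain.
Put 2 vCPU in host 2; 1 vCPU remain.
Put 4 vCPU in host 3; 1 vCPU remain.
Put 10 vCPU in host 6; 6 vCPU remain.
Put 4 vCPU in host 4; 0 vCPU remain.
6 hosts × 16 vCPU = 96 vCPU; used 82 vCPU; unused 14 vCPU.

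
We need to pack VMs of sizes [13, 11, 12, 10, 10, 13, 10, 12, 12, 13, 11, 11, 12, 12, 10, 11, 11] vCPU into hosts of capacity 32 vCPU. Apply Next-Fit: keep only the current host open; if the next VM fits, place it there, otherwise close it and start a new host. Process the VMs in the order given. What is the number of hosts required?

13 vCPU → host 1 (remaining 19 vCPU)
11 vCPU → host 1 (remaining 8 vCPU)
12 vCPU → host 2 (remaining 20 vCPU)
10 vCPU → host 2 (remaining 10 vCPU)
10 vCPU → host 2 (remaining 0 vCPU)
13 vCPU → host 3 (remaining 19 vCPU)
10 vCPU → host 3 (remaining 9 vCPU)
12 vCPU → host 4 (remaining 20 vCPU)
12 vCPU → host 4 (remaining 8 vCPU)
13 vCPU → host 5 (remaining 19 vCPU)
11 vCPU → host 5 (remaining 8 vCPU)
11 vCPU → host 6 (remaining 21 vCPU)
12 vCPU → host 6 (remaining 9 vCPU)
12 vCPU → host 7 (remaining 20 vCPU)
10 vCPU → host 7 (remaining 10 vCPU)
11 vCPU → host 8 (remaining 21 vCPU)
11 vCPU → host 8 (remaining 10 vCPU)
Final hosts: [13,11] [12,10,10] [13,10] [12,12] [13,11] [11,12] [12,10] [11,11].

8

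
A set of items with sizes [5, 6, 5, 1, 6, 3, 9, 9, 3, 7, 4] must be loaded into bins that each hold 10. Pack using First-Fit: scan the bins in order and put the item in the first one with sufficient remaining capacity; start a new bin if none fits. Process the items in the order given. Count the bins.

7

bin 1: place 5, 5 left
bin 2: place 6, 4 left
bin 1: place 5, 0 left
bin 2: place 1, 3 left
bin 3: place 6, 4 left
bin 2: place 3, 0 left
bin 4: place 9, 1 left
bin 5: place 9, 1 left
bin 3: place 3, 1 left
bin 6: place 7, 3 left
bin 7: place 4, 6 left
Final bins: [5,5] [6,1,3] [6,3] [9] [9] [7] [4].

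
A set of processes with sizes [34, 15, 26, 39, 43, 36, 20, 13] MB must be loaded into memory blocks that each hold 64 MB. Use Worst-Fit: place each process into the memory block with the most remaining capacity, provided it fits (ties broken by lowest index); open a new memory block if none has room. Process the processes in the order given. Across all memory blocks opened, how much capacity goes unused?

34 MB → memory block 1 (remaining 30 MB)
15 MB → memory block 1 (remaining 15 MB)
26 MB → memory block 2 (remaining 38 MB)
39 MB → memory block 3 (remaining 25 MB)
43 MB → memory block 4 (remaining 21 MB)
36 MB → memory block 2 (remaining 2 MB)
20 MB → memory block 3 (remaining 5 MB)
13 MB → memory block 4 (remaining 8 MB)
4 memory blocks × 64 MB = 256 MB; used 226 MB; unused 30 MB.

30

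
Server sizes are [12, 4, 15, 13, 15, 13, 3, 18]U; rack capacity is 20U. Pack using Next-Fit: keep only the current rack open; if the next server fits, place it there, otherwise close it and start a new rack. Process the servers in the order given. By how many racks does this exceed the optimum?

Next-Fit: [12,4] [15] [13] [15] [13,3] [18] → 6 racks.
6 servers exceed 10U (half the capacity), and no two of those can share a rack, so at least 6 racks are needed.
So 6 is already optimal.

0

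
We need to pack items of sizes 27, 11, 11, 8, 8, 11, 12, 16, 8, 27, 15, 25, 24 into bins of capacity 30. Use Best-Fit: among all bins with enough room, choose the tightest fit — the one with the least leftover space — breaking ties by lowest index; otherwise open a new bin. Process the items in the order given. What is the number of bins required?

Put 27 in bin 1; 3 remain.
Put 11 in bin 2; 19 remain.
Put 11 in bin 2; 8 remain.
Put 8 in bin 2; 0 remain.
Put 8 in bin 3; 22 remain.
Put 11 in bin 3; 11 remain.
Put 12 in bin 4; 18 remain.
Put 16 in bin 4; 2 remain.
Put 8 in bin 3; 3 remain.
Put 27 in bin 5; 3 remain.
Put 15 in bin 6; 15 remain.
Put 25 in bin 7; 5 remain.
Put 24 in bin 8; 6 remain.

8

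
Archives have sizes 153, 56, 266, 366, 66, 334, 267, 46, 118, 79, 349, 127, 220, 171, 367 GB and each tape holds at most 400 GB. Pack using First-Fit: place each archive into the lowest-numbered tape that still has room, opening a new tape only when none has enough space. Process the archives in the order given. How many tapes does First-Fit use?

8

tape 1: place 153 GB, 247 GB left
tape 1: place 56 GB, 191 GB left
tape 2: place 266 GB, 134 GB left
tape 3: place 366 GB, 34 GB left
tape 1: place 66 GB, 125 GB left
tape 4: place 334 GB, 66 GB left
tape 5: place 267 GB, 133 GB left
tape 1: place 46 GB, 79 GB left
tape 2: place 118 GB, 16 GB left
tape 1: place 79 GB, 0 GB left
tape 6: place 349 GB, 51 GB left
tape 5: place 127 GB, 6 GB left
tape 7: place 220 GB, 180 GB left
tape 7: place 171 GB, 9 GB left
tape 8: place 367 GB, 33 GB left
Final tapes: [153,56,66,46,79] [266,118] [366] [334] [267,127] [349] [220,171] [367].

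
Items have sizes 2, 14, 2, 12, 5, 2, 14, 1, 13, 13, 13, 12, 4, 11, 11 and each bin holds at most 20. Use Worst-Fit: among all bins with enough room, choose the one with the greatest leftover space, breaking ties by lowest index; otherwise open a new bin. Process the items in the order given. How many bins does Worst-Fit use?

9

Put 2 in bin 1; 18 remain.
Put 14 in bin 1; 4 remain.
Put 2 in bin 1; 2 remain.
Put 12 in bin 2; 8 remain.
Put 5 in bin 2; 3 remain.
Put 2 in bin 2; 1 remain.
Put 14 in bin 3; 6 remain.
Put 1 in bin 3; 5 remain.
Put 13 in bin 4; 7 remain.
Put 13 in bin 5; 7 remain.
Put 13 in bin 6; 7 remain.
Put 12 in bin 7; 8 remain.
Put 4 in bin 7; 4 remain.
Put 11 in bin 8; 9 remain.
Put 11 in bin 9; 9 remain.
Final bins: [2,14,2] [12,5,2] [14,1] [13] [13] [13] [12,4] [11] [11].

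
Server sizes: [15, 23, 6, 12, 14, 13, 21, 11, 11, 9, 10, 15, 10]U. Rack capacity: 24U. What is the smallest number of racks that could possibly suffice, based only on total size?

8 racks

Total size = 15 + 23 + 6 + 12 + 14 + 13 + 21 + 11 + 11 + 9 + 10 + 15 + 10 = 170U.
⌈170 / 24⌉ = 8.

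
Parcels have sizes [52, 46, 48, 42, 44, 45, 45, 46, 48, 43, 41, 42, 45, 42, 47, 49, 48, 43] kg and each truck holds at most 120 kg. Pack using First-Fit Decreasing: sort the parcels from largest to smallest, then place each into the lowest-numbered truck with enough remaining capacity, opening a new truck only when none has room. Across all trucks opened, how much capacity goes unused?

264

Sorted descending: 52, 49, 48, 48, 48, 47, 46, 46, 45, 45, 45, 44, 43, 43, 42, 42, 42, 41.
truck 1: place 52 kg, 68 kg left
truck 1: place 49 kg, 19 kg left
truck 2: place 48 kg, 72 kg left
truck 2: place 48 kg, 24 kg left
truck 3: place 48 kg, 72 kg left
truck 3: place 47 kg, 25 kg left
truck 4: place 46 kg, 74 kg left
truck 4: place 46 kg, 28 kg left
truck 5: place 45 kg, 75 kg left
truck 5: place 45 kg, 30 kg left
truck 6: place 45 kg, 75 kg left
truck 6: place 44 kg, 31 kg left
truck 7: place 43 kg, 77 kg left
truck 7: place 43 kg, 34 kg left
truck 8: place 42 kg, 78 kg left
truck 8: place 42 kg, 36 kg left
truck 9: place 42 kg, 78 kg left
truck 9: place 41 kg, 37 kg left
9 trucks × 120 kg = 1080 kg; used 816 kg; unused 264 kg.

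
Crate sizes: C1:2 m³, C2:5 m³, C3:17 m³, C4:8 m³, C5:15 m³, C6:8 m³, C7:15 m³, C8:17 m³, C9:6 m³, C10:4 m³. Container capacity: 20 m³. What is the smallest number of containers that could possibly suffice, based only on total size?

5

Total size = 2 + 5 + 17 + 8 + 15 + 8 + 15 + 17 + 6 + 4 = 97 m³.
⌈97 / 20⌉ = 5.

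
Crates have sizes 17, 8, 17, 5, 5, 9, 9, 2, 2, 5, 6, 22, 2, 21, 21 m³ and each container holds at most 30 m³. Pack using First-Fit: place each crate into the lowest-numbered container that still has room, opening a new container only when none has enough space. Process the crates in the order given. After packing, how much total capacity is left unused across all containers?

29

container 1: place 17 m³, 13 m³ left
container 1: place 8 m³, 5 m³ left
container 2: place 17 m³, 13 m³ left
container 1: place 5 m³, 0 m³ left
container 2: place 5 m³, 8 m³ left
container 3: place 9 m³, 21 m³ left
container 3: place 9 m³, 12 m³ left
container 2: place 2 m³, 6 m³ left
container 2: place 2 m³, 4 m³ left
container 3: place 5 m³, 7 m³ left
container 3: place 6 m³, 1 m³ left
container 4: place 22 m³, 8 m³ left
container 2: place 2 m³, 2 m³ left
container 5: place 21 m³, 9 m³ left
container 6: place 21 m³, 9 m³ left
6 containers × 30 m³ = 180 m³; used 151 m³; unused 29 m³.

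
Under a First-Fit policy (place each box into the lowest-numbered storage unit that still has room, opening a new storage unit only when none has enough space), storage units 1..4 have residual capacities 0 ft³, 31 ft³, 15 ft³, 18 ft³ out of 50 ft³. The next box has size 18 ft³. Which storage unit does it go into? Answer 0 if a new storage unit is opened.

2

Storage units with room: storage unit 2 (31 ft³), storage unit 4 (18 ft³).
The first with room is storage unit 2.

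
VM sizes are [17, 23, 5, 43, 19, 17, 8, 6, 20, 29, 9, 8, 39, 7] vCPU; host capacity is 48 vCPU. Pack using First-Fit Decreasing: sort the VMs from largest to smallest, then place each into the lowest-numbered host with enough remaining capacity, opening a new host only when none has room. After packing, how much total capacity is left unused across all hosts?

Sorted descending: 43, 39, 29, 23, 20, 19, 17, 17, 9, 8, 8, 7, 6, 5.
Put 43 vCPU in host 1; 5 vCPU remain.
Put 39 vCPU in host 2; 9 vCPU remain.
Put 29 vCPU in host 3; 19 vCPU remain.
Put 23 vCPU in host 4; 25 vCPU remain.
Put 20 vCPU in host 4; 5 vCPU remain.
Put 19 vCPU in host 3; 0 vCPU remain.
Put 17 vCPU in host 5; 31 vCPU remain.
Put 17 vCPU in host 5; 14 vCPU remain.
Put 9 vCPU in host 2; 0 vCPU remain.
Put 8 vCPU in host 5; 6 vCPU remain.
Put 8 vCPU in host 6; 40 vCPU remain.
Put 7 vCPU in host 6; 33 vCPU remain.
Put 6 vCPU in host 5; 0 vCPU remain.
Put 5 vCPU in host 1; 0 vCPU remain.
6 hosts × 48 vCPU = 288 vCPU; used 250 vCPU; unused 38 vCPU.

38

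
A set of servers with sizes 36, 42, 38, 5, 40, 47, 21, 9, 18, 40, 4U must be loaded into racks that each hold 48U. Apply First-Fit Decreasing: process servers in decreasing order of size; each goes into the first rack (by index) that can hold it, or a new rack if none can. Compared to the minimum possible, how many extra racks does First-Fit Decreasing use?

First-Fit Decreasing: [47] [42,5] [40,4] [40] [38,9] [36] [21,18] → 7 racks.
Total size 300U; any packing needs at least ⌈300/48⌉ = 7 racks.
So 7 is already optimal.

0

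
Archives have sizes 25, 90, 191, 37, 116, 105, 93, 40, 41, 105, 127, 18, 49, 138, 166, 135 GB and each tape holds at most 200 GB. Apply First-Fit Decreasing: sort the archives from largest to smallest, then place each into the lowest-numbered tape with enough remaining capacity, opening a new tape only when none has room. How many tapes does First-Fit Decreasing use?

8

Sorted descending: 191, 166, 138, 135, 127, 116, 105, 105, 93, 90, 49, 41, 40, 37, 25, 18.
Put 191 GB in tape 1; 9 GB remain.
Put 166 GB in tape 2; 34 GB remain.
Put 138 GB in tape 3; 62 GB remain.
Put 135 GB in tape 4; 65 GB remain.
Put 127 GB in tape 5; 73 GB remain.
Put 116 GB in tape 6; 84 GB remain.
Put 105 GB in tape 7; 95 GB remain.
Put 105 GB in tape 8; 95 GB remain.
Put 93 GB in tape 7; 2 GB remain.
Put 90 GB in tape 8; 5 GB remain.
Put 49 GB in tape 3; 13 GB remain.
Put 41 GB in tape 4; 24 GB remain.
Put 40 GB in tape 5; 33 GB remain.
Put 37 GB in tape 6; 47 GB remain.
Put 25 GB in tape 2; 9 GB remain.
Put 18 GB in tape 4; 6 GB remain.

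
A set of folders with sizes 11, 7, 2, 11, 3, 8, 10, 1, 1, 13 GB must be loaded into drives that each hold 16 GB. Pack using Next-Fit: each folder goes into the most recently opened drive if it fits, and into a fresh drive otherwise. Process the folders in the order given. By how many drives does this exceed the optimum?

1

Next-Fit: [11] [7,2] [11,3] [8] [10,1,1] [13] → 6 drives.
Total size 67 GB; any packing needs at least ⌈67/16⌉ = 5 drives.
An optimal packing achieves that bound: [13,3] [11,2,1,1] [11] [10] [8,7] → 5 drives.
Excess: 6 − 5 = 1.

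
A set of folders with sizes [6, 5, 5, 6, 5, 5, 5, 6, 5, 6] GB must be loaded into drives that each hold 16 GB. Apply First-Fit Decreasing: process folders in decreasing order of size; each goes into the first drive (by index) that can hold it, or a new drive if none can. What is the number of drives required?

Sorted descending: 6, 6, 6, 6, 5, 5, 5, 5, 5, 5.
Put 6 GB in drive 1; 10 GB remain.
Put 6 GB in drive 1; 4 GB remain.
Put 6 GB in drive 2; 10 GB remain.
Put 6 GB in drive 2; 4 GB remain.
Put 5 GB in drive 3; 11 GB remain.
Put 5 GB in drive 3; 6 GB remain.
Put 5 GB in drive 3; 1 GB remain.
Put 5 GB in drive 4; 11 GB remain.
Put 5 GB in drive 4; 6 GB remain.
Put 5 GB in drive 4; 1 GB remain.

4 drives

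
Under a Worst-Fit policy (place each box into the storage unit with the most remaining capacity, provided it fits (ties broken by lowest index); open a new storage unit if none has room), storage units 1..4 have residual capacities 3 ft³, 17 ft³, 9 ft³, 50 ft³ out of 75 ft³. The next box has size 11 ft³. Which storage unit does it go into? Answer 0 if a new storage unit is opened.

4

Storage units with room: storage unit 2 (17 ft³), storage unit 4 (50 ft³).
Most room is storage unit 4 with 50 ft³ free.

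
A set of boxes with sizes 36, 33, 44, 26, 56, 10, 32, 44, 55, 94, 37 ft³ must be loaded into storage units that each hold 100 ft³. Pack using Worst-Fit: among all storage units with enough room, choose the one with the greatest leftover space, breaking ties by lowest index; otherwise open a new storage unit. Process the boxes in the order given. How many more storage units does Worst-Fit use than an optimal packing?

1

Worst-Fit: [36,33] [44,26] [56,10,32] [44,55] [94] [37] → 6 storage units.
Total size 467 ft³; any packing needs at least ⌈467/100⌉ = 5 storage units.
An optimal packing achieves that bound: [94] [56,44] [55,44] [37,36,26] [33,32,10] → 5 storage units.
Excess: 6 − 5 = 1.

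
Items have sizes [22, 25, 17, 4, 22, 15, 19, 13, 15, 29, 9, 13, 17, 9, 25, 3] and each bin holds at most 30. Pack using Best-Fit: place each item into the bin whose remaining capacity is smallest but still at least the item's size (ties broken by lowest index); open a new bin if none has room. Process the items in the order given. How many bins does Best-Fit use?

bin 1: place 22, 8 left
bin 2: place 25, 5 left
bin 3: place 17, 13 left
bin 2: place 4, 1 left
bin 4: place 22, 8 left
bin 5: place 15, 15 left
bin 6: place 19, 11 left
bin 3: place 13, 0 left
bin 5: place 15, 0 left
bin 7: place 29, 1 left
bin 6: place 9, 2 left
bin 8: place 13, 17 left
bin 8: place 17, 0 left
bin 9: place 9, 21 left
bin 10: place 25, 5 left
bin 10: place 3, 2 left
Final bins: [22] [25,4] [17,13] [22] [15,15] [19,9] [29] [13,17] [9] [25,3].

10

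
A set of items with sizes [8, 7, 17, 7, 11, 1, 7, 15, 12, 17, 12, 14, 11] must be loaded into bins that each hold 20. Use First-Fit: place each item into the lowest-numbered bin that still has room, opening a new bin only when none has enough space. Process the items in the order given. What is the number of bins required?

8 → bin 1 (remaining 12)
7 → bin 1 (remaining 5)
17 → bin 2 (remaining 3)
7 → bin 3 (remaining 13)
11 → bin 3 (remaining 2)
1 → bin 1 (remaining 4)
7 → bin 4 (remaining 13)
15 → bin 5 (remaining 5)
12 → bin 4 (remaining 1)
17 → bin 6 (remaining 3)
12 → bin 7 (remaining 8)
14 → bin 8 (remaining 6)
11 → bin 9 (remaining 9)
Final bins: [8,7,1] [17] [7,11] [7,12] [15] [17] [12] [14] [11].

9 bins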